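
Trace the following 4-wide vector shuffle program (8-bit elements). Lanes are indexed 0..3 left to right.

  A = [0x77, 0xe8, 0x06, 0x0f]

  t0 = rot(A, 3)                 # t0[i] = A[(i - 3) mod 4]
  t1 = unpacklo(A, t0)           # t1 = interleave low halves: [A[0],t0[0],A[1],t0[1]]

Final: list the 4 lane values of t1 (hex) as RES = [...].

  t0: e8 06 0f 77
  t1: 77 e8 e8 06

RES = [0x77, 0xe8, 0xe8, 0x06]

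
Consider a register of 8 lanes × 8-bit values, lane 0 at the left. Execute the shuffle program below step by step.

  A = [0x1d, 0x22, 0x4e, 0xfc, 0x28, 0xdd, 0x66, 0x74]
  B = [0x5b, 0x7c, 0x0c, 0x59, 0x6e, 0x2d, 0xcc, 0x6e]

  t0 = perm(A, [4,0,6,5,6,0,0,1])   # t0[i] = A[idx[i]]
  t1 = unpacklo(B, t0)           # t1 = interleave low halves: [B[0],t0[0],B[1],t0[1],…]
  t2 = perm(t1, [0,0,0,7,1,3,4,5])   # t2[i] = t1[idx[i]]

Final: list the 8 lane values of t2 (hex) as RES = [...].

RES = [ 0x5b  0x5b  0x5b  0xdd  0x28  0x1d  0x0c  0x66 ]

  t0: 28 1d 66 dd 66 1d 1d 22
  t1: 5b 28 7c 1d 0c 66 59 dd
  t2: 5b 5b 5b dd 28 1d 0c 66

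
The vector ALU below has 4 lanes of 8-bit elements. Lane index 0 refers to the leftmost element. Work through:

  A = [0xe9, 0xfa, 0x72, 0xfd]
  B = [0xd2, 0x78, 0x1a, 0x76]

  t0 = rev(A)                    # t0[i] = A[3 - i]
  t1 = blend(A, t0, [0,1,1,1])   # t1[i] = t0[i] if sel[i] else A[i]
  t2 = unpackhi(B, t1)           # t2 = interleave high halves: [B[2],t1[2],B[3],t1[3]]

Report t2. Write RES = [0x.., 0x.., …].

RES = [ 0x1a  0xfa  0x76  0xe9 ]

  t0: fd 72 fa e9
  t1: e9 72 fa e9
  t2: 1a fa 76 e9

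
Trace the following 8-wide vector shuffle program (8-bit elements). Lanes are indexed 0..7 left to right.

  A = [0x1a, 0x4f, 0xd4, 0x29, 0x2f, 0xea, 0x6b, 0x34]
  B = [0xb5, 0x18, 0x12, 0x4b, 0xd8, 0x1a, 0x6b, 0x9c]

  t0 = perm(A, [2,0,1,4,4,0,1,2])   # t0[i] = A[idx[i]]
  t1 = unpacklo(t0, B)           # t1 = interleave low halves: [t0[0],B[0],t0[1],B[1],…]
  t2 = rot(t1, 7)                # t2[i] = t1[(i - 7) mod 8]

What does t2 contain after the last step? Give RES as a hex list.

RES = [0xb5, 0x1a, 0x18, 0x4f, 0x12, 0x2f, 0x4b, 0xd4]

→ t0 |d4|1a|4f|2f|2f|1a|4f|d4|
→ t1 |d4|b5|1a|18|4f|12|2f|4b|
→ t2 |b5|1a|18|4f|12|2f|4b|d4|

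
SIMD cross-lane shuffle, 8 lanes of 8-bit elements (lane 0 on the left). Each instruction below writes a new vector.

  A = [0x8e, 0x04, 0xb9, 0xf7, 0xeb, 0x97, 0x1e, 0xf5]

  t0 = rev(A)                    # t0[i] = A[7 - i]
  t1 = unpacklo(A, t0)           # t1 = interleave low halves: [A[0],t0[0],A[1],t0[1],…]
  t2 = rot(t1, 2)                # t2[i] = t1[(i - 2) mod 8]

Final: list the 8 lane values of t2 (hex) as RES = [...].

RES = [ 0xf7  0xeb  0x8e  0xf5  0x04  0x1e  0xb9  0x97 ]

  t0: f5 1e 97 eb f7 b9 04 8e
  t1: 8e f5 04 1e b9 97 f7 eb
  t2: f7 eb 8e f5 04 1e b9 97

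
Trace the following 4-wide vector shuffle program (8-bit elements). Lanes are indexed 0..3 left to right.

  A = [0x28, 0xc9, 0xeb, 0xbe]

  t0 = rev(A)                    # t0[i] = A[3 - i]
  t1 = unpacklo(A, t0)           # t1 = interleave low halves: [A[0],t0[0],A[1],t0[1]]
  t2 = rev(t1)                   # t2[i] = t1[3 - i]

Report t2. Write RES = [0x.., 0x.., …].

RES = [ 0xeb  0xc9  0xbe  0x28 ]

t0 = [0xbe, 0xeb, 0xc9, 0x28]
t1 = [0x28, 0xbe, 0xc9, 0xeb]
t2 = [0xeb, 0xc9, 0xbe, 0x28]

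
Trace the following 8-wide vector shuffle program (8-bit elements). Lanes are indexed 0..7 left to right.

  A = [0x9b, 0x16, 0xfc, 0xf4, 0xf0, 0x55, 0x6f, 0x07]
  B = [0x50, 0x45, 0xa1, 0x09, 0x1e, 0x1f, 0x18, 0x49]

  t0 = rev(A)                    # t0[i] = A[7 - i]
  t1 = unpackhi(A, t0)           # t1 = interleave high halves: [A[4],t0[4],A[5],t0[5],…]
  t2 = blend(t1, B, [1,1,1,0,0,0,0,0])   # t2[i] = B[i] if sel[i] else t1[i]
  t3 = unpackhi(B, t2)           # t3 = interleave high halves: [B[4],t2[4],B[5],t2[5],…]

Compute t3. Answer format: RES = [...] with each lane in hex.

  t0: 07 6f 55 f0 f4 fc 16 9b
  t1: f0 f4 55 fc 6f 16 07 9b
  t2: 50 45 a1 fc 6f 16 07 9b
  t3: 1e 6f 1f 16 18 07 49 9b

RES = [0x1e, 0x6f, 0x1f, 0x16, 0x18, 0x07, 0x49, 0x9b]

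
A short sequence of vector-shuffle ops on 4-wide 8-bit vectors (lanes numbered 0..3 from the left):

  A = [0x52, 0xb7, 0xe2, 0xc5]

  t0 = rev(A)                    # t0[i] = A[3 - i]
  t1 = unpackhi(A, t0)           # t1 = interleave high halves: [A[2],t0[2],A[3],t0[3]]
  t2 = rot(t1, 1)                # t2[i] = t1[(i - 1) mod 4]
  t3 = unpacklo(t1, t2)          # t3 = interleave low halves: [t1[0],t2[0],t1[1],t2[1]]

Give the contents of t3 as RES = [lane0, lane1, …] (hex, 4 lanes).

t0 = [0xc5, 0xe2, 0xb7, 0x52]
t1 = [0xe2, 0xb7, 0xc5, 0x52]
t2 = [0x52, 0xe2, 0xb7, 0xc5]
t3 = [0xe2, 0x52, 0xb7, 0xe2]

RES = [ 0xe2  0x52  0xb7  0xe2 ]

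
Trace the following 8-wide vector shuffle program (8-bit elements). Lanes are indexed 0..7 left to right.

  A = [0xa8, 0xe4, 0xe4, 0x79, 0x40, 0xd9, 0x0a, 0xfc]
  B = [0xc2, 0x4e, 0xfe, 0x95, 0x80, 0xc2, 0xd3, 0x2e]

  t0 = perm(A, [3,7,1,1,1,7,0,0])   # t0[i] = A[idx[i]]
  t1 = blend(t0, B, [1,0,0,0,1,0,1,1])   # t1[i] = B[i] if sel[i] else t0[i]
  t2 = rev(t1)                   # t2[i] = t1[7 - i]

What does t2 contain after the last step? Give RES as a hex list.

t0 = [0x79, 0xfc, 0xe4, 0xe4, 0xe4, 0xfc, 0xa8, 0xa8]
t1 = [0xc2, 0xfc, 0xe4, 0xe4, 0x80, 0xfc, 0xd3, 0x2e]
t2 = [0x2e, 0xd3, 0xfc, 0x80, 0xe4, 0xe4, 0xfc, 0xc2]

RES = [0x2e, 0xd3, 0xfc, 0x80, 0xe4, 0xe4, 0xfc, 0xc2]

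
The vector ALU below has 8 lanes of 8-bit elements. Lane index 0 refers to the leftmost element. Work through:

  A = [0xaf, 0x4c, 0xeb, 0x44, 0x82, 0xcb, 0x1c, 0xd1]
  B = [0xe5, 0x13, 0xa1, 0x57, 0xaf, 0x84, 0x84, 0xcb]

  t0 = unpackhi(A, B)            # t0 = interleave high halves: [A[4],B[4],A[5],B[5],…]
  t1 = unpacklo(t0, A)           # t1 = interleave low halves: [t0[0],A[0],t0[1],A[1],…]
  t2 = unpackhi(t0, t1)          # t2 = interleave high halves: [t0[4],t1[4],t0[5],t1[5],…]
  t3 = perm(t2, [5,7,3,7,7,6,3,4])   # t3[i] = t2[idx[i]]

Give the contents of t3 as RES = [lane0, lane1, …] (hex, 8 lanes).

→ t0 |82|af|cb|84|1c|84|d1|cb|
→ t1 |82|af|af|4c|cb|eb|84|44|
→ t2 |1c|cb|84|eb|d1|84|cb|44|
→ t3 |84|44|eb|44|44|cb|eb|d1|

RES = [ 0x84  0x44  0xeb  0x44  0x44  0xcb  0xeb  0xd1 ]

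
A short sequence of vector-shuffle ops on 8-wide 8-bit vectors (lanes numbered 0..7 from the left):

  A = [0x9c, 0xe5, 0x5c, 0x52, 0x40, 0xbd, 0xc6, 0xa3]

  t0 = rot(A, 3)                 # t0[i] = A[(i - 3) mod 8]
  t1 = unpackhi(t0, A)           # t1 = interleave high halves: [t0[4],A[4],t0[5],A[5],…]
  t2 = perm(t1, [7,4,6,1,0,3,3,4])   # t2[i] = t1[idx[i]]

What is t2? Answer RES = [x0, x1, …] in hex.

RES = [0xa3, 0x52, 0x40, 0x40, 0xe5, 0xbd, 0xbd, 0x52]

  t0: bd c6 a3 9c e5 5c 52 40
  t1: e5 40 5c bd 52 c6 40 a3
  t2: a3 52 40 40 e5 bd bd 52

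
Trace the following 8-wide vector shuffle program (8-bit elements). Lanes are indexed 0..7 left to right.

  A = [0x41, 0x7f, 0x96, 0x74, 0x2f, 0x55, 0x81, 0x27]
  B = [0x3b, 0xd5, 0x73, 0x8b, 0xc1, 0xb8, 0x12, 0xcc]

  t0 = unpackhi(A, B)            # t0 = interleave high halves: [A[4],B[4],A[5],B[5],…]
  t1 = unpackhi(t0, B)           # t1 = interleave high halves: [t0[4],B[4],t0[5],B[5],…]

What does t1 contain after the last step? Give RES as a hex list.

→ t0 |2f|c1|55|b8|81|12|27|cc|
→ t1 |81|c1|12|b8|27|12|cc|cc|

RES = [ 0x81  0xc1  0x12  0xb8  0x27  0x12  0xcc  0xcc ]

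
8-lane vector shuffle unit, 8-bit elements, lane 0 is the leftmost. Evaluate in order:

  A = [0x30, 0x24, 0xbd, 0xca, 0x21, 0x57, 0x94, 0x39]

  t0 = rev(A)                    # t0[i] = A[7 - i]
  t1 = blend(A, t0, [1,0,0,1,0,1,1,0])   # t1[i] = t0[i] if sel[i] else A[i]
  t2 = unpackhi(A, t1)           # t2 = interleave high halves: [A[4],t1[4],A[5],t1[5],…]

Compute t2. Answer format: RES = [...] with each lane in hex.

t0 = [0x39, 0x94, 0x57, 0x21, 0xca, 0xbd, 0x24, 0x30]
t1 = [0x39, 0x24, 0xbd, 0x21, 0x21, 0xbd, 0x24, 0x39]
t2 = [0x21, 0x21, 0x57, 0xbd, 0x94, 0x24, 0x39, 0x39]

RES = [0x21, 0x21, 0x57, 0xbd, 0x94, 0x24, 0x39, 0x39]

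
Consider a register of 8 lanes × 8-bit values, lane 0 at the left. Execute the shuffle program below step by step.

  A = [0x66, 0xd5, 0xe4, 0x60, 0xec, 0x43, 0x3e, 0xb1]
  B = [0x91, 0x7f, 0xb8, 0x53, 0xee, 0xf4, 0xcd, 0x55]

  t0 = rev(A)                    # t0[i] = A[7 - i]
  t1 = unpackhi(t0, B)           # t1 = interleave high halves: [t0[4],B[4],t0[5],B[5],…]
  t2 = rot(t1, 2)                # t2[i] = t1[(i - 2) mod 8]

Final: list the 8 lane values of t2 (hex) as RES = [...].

RES = [ 0x66  0x55  0x60  0xee  0xe4  0xf4  0xd5  0xcd ]

t0 = [0xb1, 0x3e, 0x43, 0xec, 0x60, 0xe4, 0xd5, 0x66]
t1 = [0x60, 0xee, 0xe4, 0xf4, 0xd5, 0xcd, 0x66, 0x55]
t2 = [0x66, 0x55, 0x60, 0xee, 0xe4, 0xf4, 0xd5, 0xcd]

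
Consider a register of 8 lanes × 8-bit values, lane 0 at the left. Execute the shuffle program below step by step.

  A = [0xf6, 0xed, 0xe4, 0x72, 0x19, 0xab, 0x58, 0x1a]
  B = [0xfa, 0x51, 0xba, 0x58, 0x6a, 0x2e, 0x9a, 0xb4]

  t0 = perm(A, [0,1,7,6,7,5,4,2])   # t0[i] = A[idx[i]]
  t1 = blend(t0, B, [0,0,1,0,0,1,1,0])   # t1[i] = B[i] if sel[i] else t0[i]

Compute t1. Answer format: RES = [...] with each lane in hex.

RES = [0xf6, 0xed, 0xba, 0x58, 0x1a, 0x2e, 0x9a, 0xe4]

→ t0 |f6|ed|1a|58|1a|ab|19|e4|
→ t1 |f6|ed|ba|58|1a|2e|9a|e4|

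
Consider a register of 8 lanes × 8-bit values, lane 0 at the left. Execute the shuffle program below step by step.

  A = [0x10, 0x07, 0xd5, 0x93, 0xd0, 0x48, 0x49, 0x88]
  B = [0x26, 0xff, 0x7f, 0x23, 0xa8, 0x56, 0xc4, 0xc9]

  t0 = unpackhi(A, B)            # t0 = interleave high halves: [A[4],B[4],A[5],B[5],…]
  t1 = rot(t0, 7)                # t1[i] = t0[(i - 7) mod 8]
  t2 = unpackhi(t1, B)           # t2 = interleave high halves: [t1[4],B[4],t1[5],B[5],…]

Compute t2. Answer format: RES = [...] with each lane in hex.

  t0: d0 a8 48 56 49 c4 88 c9
  t1: a8 48 56 49 c4 88 c9 d0
  t2: c4 a8 88 56 c9 c4 d0 c9

RES = [ 0xc4  0xa8  0x88  0x56  0xc9  0xc4  0xd0  0xc9 ]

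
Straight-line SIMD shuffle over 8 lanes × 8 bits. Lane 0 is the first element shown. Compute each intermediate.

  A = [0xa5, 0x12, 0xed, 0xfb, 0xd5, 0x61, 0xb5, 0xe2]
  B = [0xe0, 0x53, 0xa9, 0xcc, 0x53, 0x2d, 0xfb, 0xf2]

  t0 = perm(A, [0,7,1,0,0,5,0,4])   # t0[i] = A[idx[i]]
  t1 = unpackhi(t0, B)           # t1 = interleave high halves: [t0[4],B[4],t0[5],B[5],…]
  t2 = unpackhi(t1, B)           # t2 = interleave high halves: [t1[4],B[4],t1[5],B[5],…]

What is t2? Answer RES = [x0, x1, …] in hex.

→ t0 |a5|e2|12|a5|a5|61|a5|d5|
→ t1 |a5|53|61|2d|a5|fb|d5|f2|
→ t2 |a5|53|fb|2d|d5|fb|f2|f2|

RES = [ 0xa5  0x53  0xfb  0x2d  0xd5  0xfb  0xf2  0xf2 ]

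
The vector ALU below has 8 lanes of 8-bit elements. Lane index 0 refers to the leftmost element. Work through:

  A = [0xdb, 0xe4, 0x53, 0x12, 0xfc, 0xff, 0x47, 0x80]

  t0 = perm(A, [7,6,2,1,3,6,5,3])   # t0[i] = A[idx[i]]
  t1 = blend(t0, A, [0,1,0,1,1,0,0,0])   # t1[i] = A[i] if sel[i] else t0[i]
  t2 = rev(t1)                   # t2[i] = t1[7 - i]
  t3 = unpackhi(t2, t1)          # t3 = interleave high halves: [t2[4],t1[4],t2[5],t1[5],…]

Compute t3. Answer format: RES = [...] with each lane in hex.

→ t0 |80|47|53|e4|12|47|ff|12|
→ t1 |80|e4|53|12|fc|47|ff|12|
→ t2 |12|ff|47|fc|12|53|e4|80|
→ t3 |12|fc|53|47|e4|ff|80|12|

RES = [ 0x12  0xfc  0x53  0x47  0xe4  0xff  0x80  0x12 ]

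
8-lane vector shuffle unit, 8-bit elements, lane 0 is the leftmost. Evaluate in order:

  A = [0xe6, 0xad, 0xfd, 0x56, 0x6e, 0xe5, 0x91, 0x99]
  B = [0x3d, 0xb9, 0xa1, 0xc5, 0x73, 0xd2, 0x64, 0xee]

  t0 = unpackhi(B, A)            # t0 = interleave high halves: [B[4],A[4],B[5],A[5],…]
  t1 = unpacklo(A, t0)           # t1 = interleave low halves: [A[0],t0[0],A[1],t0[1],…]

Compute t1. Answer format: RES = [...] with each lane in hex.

→ t0 |73|6e|d2|e5|64|91|ee|99|
→ t1 |e6|73|ad|6e|fd|d2|56|e5|

RES = [ 0xe6  0x73  0xad  0x6e  0xfd  0xd2  0x56  0xe5 ]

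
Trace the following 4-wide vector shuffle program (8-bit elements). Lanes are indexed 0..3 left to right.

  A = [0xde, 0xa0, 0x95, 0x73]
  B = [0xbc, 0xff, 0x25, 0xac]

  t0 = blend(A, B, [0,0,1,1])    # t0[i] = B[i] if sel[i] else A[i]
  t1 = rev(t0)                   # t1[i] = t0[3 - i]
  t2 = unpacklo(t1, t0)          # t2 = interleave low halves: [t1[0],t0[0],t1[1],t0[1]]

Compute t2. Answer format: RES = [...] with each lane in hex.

t0 = [0xde, 0xa0, 0x25, 0xac]
t1 = [0xac, 0x25, 0xa0, 0xde]
t2 = [0xac, 0xde, 0x25, 0xa0]

RES = [0xac, 0xde, 0x25, 0xa0]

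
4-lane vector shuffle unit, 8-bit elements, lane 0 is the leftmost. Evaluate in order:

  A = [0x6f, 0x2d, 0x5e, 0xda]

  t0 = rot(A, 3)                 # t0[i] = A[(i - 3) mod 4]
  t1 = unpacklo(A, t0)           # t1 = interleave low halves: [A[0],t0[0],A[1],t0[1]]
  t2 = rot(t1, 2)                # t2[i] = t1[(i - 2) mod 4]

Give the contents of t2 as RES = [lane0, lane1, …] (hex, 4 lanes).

  t0: 2d 5e da 6f
  t1: 6f 2d 2d 5e
  t2: 2d 5e 6f 2d

RES = [0x2d, 0x5e, 0x6f, 0x2d]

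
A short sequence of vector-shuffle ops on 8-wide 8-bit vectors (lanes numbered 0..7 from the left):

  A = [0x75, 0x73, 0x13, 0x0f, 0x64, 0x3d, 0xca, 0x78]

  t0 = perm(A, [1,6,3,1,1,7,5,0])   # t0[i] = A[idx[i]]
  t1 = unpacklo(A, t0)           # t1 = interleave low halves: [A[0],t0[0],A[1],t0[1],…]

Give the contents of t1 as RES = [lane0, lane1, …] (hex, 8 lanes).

  t0: 73 ca 0f 73 73 78 3d 75
  t1: 75 73 73 ca 13 0f 0f 73

RES = [ 0x75  0x73  0x73  0xca  0x13  0x0f  0x0f  0x73 ]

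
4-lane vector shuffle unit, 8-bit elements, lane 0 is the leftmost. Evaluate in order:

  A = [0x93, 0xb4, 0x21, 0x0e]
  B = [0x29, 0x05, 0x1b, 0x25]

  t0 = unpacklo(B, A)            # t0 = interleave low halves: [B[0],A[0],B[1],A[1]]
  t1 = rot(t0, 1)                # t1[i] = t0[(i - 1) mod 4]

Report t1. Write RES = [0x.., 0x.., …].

RES = [0xb4, 0x29, 0x93, 0x05]

→ t0 |29|93|05|b4|
→ t1 |b4|29|93|05|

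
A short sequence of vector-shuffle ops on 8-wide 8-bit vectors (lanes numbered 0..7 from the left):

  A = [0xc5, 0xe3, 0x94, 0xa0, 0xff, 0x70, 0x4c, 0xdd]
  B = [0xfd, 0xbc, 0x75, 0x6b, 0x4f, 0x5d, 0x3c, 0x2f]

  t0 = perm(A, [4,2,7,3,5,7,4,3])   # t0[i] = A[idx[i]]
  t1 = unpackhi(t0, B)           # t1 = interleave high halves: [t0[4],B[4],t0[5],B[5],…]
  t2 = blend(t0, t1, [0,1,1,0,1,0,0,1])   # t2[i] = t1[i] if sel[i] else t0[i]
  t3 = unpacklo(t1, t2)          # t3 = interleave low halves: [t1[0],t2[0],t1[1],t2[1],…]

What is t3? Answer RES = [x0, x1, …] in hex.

t0 = [0xff, 0x94, 0xdd, 0xa0, 0x70, 0xdd, 0xff, 0xa0]
t1 = [0x70, 0x4f, 0xdd, 0x5d, 0xff, 0x3c, 0xa0, 0x2f]
t2 = [0xff, 0x4f, 0xdd, 0xa0, 0xff, 0xdd, 0xff, 0x2f]
t3 = [0x70, 0xff, 0x4f, 0x4f, 0xdd, 0xdd, 0x5d, 0xa0]

RES = [ 0x70  0xff  0x4f  0x4f  0xdd  0xdd  0x5d  0xa0 ]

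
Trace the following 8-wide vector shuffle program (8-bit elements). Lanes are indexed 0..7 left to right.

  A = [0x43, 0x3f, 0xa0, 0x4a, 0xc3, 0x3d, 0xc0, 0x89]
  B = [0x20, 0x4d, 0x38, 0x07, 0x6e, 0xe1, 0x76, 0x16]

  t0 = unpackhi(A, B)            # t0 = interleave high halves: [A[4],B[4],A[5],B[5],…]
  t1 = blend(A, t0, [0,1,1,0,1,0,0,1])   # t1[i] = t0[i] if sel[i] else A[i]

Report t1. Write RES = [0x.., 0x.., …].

  t0: c3 6e 3d e1 c0 76 89 16
  t1: 43 6e 3d 4a c0 3d c0 16

RES = [0x43, 0x6e, 0x3d, 0x4a, 0xc0, 0x3d, 0xc0, 0x16]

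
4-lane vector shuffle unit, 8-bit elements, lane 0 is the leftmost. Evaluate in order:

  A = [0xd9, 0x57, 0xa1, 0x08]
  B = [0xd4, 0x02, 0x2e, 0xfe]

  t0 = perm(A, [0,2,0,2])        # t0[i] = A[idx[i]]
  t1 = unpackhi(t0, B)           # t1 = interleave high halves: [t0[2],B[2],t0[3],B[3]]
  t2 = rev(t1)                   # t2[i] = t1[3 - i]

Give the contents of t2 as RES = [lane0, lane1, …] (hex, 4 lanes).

  t0: d9 a1 d9 a1
  t1: d9 2e a1 fe
  t2: fe a1 2e d9

RES = [0xfe, 0xa1, 0x2e, 0xd9]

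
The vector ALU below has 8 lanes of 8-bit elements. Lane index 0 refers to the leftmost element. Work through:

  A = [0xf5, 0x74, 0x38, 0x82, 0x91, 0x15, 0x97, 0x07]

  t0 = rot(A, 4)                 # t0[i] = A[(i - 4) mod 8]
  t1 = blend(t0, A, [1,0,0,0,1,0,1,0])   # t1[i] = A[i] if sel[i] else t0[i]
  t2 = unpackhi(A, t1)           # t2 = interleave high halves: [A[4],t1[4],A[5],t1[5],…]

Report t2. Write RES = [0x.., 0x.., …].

  t0: 91 15 97 07 f5 74 38 82
  t1: f5 15 97 07 91 74 97 82
  t2: 91 91 15 74 97 97 07 82

RES = [ 0x91  0x91  0x15  0x74  0x97  0x97  0x07  0x82 ]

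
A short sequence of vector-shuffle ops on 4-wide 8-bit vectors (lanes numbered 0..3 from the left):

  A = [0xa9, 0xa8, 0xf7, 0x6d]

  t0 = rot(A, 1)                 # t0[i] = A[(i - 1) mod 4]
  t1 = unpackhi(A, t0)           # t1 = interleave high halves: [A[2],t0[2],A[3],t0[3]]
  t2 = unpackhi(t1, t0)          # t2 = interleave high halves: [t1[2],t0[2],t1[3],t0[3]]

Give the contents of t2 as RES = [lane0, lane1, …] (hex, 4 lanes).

→ t0 |6d|a9|a8|f7|
→ t1 |f7|a8|6d|f7|
→ t2 |6d|a8|f7|f7|

RES = [ 0x6d  0xa8  0xf7  0xf7 ]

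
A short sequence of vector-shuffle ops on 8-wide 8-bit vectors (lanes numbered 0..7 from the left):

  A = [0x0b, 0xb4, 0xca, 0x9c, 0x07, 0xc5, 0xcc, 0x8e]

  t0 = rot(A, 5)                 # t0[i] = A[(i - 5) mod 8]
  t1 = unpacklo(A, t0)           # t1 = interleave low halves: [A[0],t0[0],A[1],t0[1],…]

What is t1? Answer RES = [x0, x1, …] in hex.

t0 = [0x9c, 0x07, 0xc5, 0xcc, 0x8e, 0x0b, 0xb4, 0xca]
t1 = [0x0b, 0x9c, 0xb4, 0x07, 0xca, 0xc5, 0x9c, 0xcc]

RES = [ 0x0b  0x9c  0xb4  0x07  0xca  0xc5  0x9c  0xcc ]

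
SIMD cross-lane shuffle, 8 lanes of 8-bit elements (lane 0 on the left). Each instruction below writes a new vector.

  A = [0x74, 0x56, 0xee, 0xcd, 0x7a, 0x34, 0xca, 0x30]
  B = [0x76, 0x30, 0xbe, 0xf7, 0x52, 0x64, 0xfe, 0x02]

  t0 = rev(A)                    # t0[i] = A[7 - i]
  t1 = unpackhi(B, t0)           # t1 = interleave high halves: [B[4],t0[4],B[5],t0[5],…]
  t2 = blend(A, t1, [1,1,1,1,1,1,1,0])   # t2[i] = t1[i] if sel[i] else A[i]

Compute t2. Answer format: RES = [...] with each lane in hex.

t0 = [0x30, 0xca, 0x34, 0x7a, 0xcd, 0xee, 0x56, 0x74]
t1 = [0x52, 0xcd, 0x64, 0xee, 0xfe, 0x56, 0x02, 0x74]
t2 = [0x52, 0xcd, 0x64, 0xee, 0xfe, 0x56, 0x02, 0x30]

RES = [0x52, 0xcd, 0x64, 0xee, 0xfe, 0x56, 0x02, 0x30]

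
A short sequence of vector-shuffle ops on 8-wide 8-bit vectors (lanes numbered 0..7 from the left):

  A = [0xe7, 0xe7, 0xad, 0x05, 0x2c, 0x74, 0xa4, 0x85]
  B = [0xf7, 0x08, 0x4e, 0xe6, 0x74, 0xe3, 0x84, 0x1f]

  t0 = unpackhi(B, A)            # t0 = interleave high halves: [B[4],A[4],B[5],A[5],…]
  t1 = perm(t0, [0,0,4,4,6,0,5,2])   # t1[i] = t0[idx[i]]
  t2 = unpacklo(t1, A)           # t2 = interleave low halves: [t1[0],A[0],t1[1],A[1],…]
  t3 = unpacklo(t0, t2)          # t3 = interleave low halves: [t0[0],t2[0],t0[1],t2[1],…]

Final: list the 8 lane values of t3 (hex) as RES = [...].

t0 = [0x74, 0x2c, 0xe3, 0x74, 0x84, 0xa4, 0x1f, 0x85]
t1 = [0x74, 0x74, 0x84, 0x84, 0x1f, 0x74, 0xa4, 0xe3]
t2 = [0x74, 0xe7, 0x74, 0xe7, 0x84, 0xad, 0x84, 0x05]
t3 = [0x74, 0x74, 0x2c, 0xe7, 0xe3, 0x74, 0x74, 0xe7]

RES = [ 0x74  0x74  0x2c  0xe7  0xe3  0x74  0x74  0xe7 ]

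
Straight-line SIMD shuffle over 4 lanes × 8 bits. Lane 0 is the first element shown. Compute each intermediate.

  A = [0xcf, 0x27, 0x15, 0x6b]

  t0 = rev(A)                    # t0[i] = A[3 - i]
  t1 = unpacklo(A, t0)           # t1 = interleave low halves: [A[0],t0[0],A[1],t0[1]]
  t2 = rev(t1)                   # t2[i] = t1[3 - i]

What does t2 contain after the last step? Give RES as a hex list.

RES = [ 0x15  0x27  0x6b  0xcf ]

  t0: 6b 15 27 cf
  t1: cf 6b 27 15
  t2: 15 27 6b cf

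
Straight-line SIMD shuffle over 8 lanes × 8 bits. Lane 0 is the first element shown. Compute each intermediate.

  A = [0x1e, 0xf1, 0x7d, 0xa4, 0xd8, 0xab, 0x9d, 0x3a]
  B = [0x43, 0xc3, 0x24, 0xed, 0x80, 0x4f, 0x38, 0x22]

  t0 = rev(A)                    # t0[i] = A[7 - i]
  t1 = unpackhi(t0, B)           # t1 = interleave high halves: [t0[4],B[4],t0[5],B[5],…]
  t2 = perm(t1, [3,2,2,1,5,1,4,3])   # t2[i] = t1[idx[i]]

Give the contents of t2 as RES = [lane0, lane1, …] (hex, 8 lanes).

RES = [0x4f, 0x7d, 0x7d, 0x80, 0x38, 0x80, 0xf1, 0x4f]

  t0: 3a 9d ab d8 a4 7d f1 1e
  t1: a4 80 7d 4f f1 38 1e 22
  t2: 4f 7d 7d 80 38 80 f1 4f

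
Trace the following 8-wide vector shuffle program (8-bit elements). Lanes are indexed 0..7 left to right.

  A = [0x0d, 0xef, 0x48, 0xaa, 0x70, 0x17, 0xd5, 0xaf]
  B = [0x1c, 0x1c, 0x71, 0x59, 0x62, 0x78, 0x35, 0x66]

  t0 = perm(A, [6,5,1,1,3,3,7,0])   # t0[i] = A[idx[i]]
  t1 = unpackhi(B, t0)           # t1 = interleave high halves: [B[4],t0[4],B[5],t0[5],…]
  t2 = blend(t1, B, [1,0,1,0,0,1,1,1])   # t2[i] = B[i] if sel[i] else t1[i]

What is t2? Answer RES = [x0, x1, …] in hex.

RES = [ 0x1c  0xaa  0x71  0xaa  0x35  0x78  0x35  0x66 ]

  t0: d5 17 ef ef aa aa af 0d
  t1: 62 aa 78 aa 35 af 66 0d
  t2: 1c aa 71 aa 35 78 35 66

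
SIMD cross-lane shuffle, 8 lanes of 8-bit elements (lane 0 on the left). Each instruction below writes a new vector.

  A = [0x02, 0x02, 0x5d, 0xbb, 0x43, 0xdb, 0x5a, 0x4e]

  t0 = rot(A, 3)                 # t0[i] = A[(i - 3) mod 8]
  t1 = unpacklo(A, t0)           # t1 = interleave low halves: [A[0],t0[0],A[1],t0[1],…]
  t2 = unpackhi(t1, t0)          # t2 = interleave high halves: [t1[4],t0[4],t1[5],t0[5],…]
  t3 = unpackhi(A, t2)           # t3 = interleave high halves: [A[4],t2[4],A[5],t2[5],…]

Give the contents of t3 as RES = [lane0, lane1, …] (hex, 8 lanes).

RES = [ 0x43  0xbb  0xdb  0xbb  0x5a  0x02  0x4e  0x43 ]

  t0: db 5a 4e 02 02 5d bb 43
  t1: 02 db 02 5a 5d 4e bb 02
  t2: 5d 02 4e 5d bb bb 02 43
  t3: 43 bb db bb 5a 02 4e 43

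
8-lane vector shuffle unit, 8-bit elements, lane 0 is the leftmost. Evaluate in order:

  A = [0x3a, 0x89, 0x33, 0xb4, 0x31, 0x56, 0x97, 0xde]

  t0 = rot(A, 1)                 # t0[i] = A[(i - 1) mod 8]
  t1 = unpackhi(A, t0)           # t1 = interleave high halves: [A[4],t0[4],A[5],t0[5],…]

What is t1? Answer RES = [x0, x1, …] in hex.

RES = [0x31, 0xb4, 0x56, 0x31, 0x97, 0x56, 0xde, 0x97]

→ t0 |de|3a|89|33|b4|31|56|97|
→ t1 |31|b4|56|31|97|56|de|97|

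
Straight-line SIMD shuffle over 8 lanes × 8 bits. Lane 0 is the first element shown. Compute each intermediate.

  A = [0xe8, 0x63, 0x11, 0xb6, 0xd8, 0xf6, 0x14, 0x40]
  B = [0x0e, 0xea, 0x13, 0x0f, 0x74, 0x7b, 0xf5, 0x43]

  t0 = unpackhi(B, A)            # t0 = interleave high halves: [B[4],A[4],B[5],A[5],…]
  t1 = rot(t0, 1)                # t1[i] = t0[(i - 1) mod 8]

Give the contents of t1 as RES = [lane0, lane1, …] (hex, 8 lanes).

RES = [0x40, 0x74, 0xd8, 0x7b, 0xf6, 0xf5, 0x14, 0x43]

→ t0 |74|d8|7b|f6|f5|14|43|40|
→ t1 |40|74|d8|7b|f6|f5|14|43|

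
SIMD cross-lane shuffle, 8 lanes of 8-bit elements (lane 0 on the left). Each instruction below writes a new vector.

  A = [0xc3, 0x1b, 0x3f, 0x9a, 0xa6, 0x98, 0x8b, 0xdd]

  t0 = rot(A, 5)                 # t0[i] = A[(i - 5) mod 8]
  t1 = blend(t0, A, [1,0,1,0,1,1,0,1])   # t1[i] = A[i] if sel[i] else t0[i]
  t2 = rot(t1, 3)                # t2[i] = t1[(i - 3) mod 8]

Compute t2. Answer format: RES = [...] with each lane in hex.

  t0: 9a a6 98 8b dd c3 1b 3f
  t1: c3 a6 3f 8b a6 98 1b dd
  t2: 98 1b dd c3 a6 3f 8b a6

RES = [0x98, 0x1b, 0xdd, 0xc3, 0xa6, 0x3f, 0x8b, 0xa6]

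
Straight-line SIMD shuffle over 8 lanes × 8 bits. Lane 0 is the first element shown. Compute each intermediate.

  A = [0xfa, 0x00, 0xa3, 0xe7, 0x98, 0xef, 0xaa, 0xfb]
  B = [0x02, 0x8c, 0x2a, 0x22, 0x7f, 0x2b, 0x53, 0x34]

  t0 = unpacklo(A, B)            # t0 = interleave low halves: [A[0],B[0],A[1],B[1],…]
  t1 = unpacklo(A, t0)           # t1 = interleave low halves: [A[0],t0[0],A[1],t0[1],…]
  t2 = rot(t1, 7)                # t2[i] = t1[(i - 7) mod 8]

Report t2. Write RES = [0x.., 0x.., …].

RES = [ 0xfa  0x00  0x02  0xa3  0x00  0xe7  0x8c  0xfa ]

t0 = [0xfa, 0x02, 0x00, 0x8c, 0xa3, 0x2a, 0xe7, 0x22]
t1 = [0xfa, 0xfa, 0x00, 0x02, 0xa3, 0x00, 0xe7, 0x8c]
t2 = [0xfa, 0x00, 0x02, 0xa3, 0x00, 0xe7, 0x8c, 0xfa]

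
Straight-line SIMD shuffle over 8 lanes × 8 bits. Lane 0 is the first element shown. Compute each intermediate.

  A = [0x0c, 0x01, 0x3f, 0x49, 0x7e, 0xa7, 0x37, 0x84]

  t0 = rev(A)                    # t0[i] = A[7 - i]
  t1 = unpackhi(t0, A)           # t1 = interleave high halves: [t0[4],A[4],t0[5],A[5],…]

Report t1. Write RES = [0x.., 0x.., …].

t0 = [0x84, 0x37, 0xa7, 0x7e, 0x49, 0x3f, 0x01, 0x0c]
t1 = [0x49, 0x7e, 0x3f, 0xa7, 0x01, 0x37, 0x0c, 0x84]

RES = [ 0x49  0x7e  0x3f  0xa7  0x01  0x37  0x0c  0x84 ]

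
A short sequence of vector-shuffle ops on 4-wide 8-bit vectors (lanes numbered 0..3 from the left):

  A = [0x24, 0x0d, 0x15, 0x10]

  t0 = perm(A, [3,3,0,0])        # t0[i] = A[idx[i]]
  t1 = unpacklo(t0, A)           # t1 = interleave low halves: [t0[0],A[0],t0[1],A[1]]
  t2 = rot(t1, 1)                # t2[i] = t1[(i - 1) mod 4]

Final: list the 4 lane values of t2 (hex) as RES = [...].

  t0: 10 10 24 24
  t1: 10 24 10 0d
  t2: 0d 10 24 10

RES = [0x0d, 0x10, 0x24, 0x10]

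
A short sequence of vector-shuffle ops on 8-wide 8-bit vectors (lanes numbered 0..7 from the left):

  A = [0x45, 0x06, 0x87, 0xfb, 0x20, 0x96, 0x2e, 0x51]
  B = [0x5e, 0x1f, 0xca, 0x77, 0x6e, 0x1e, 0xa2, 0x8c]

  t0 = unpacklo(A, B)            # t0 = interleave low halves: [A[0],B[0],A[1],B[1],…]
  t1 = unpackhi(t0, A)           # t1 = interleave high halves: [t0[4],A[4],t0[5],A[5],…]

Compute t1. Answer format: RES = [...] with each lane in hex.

  t0: 45 5e 06 1f 87 ca fb 77
  t1: 87 20 ca 96 fb 2e 77 51

RES = [ 0x87  0x20  0xca  0x96  0xfb  0x2e  0x77  0x51 ]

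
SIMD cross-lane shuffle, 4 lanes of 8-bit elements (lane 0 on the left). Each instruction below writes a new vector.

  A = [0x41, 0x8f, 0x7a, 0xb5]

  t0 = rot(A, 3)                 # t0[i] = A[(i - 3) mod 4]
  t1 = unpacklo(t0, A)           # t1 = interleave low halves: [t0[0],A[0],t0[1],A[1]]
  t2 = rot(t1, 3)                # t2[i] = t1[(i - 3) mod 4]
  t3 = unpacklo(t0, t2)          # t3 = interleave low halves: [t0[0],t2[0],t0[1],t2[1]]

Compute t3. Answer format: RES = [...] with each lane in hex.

t0 = [0x8f, 0x7a, 0xb5, 0x41]
t1 = [0x8f, 0x41, 0x7a, 0x8f]
t2 = [0x41, 0x7a, 0x8f, 0x8f]
t3 = [0x8f, 0x41, 0x7a, 0x7a]

RES = [0x8f, 0x41, 0x7a, 0x7a]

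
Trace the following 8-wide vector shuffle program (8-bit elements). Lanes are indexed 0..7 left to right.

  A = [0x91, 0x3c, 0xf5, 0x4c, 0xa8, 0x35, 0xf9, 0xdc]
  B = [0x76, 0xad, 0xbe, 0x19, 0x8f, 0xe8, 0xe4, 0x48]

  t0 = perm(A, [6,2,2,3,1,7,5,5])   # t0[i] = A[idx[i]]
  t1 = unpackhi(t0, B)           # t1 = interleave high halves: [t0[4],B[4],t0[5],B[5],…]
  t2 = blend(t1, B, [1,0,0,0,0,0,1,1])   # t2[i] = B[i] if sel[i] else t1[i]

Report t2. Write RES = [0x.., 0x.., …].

RES = [0x76, 0x8f, 0xdc, 0xe8, 0x35, 0xe4, 0xe4, 0x48]

  t0: f9 f5 f5 4c 3c dc 35 35
  t1: 3c 8f dc e8 35 e4 35 48
  t2: 76 8f dc e8 35 e4 e4 48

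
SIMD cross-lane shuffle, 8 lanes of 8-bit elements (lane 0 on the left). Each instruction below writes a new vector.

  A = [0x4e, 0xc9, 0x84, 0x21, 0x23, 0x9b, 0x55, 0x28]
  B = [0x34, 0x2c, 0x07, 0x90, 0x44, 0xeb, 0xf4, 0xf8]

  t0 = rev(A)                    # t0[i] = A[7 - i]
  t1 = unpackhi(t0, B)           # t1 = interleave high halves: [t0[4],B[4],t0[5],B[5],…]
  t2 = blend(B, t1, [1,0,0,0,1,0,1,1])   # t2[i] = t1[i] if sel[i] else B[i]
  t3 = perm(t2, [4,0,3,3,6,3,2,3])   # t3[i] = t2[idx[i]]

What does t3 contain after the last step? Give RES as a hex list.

RES = [ 0xc9  0x21  0x90  0x90  0x4e  0x90  0x07  0x90 ]

  t0: 28 55 9b 23 21 84 c9 4e
  t1: 21 44 84 eb c9 f4 4e f8
  t2: 21 2c 07 90 c9 eb 4e f8
  t3: c9 21 90 90 4e 90 07 90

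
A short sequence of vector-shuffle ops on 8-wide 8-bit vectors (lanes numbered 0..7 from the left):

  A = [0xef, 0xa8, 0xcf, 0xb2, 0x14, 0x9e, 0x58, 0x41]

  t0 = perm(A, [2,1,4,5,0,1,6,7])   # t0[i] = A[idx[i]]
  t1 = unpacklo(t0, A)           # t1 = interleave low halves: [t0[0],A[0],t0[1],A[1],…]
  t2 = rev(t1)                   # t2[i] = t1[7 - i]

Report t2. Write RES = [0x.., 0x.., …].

RES = [0xb2, 0x9e, 0xcf, 0x14, 0xa8, 0xa8, 0xef, 0xcf]

  t0: cf a8 14 9e ef a8 58 41
  t1: cf ef a8 a8 14 cf 9e b2
  t2: b2 9e cf 14 a8 a8 ef cf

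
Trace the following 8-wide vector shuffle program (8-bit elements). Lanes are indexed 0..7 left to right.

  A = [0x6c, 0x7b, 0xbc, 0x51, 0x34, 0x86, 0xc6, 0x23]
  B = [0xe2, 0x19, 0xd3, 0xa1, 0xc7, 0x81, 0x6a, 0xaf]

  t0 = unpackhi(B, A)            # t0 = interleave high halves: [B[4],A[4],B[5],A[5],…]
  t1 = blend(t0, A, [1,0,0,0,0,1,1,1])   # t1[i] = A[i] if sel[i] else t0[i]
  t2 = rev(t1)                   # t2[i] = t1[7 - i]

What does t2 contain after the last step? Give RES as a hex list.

RES = [0x23, 0xc6, 0x86, 0x6a, 0x86, 0x81, 0x34, 0x6c]

→ t0 |c7|34|81|86|6a|c6|af|23|
→ t1 |6c|34|81|86|6a|86|c6|23|
→ t2 |23|c6|86|6a|86|81|34|6c|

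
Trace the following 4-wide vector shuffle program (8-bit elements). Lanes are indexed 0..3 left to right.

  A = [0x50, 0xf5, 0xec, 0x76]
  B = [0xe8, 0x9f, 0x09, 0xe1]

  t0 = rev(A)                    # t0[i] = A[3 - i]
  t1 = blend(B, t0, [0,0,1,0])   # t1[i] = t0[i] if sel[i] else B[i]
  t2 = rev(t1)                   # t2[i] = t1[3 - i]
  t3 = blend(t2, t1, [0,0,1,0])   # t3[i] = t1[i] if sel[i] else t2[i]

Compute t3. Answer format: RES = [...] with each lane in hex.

RES = [0xe1, 0xf5, 0xf5, 0xe8]

  t0: 76 ec f5 50
  t1: e8 9f f5 e1
  t2: e1 f5 9f e8
  t3: e1 f5 f5 e8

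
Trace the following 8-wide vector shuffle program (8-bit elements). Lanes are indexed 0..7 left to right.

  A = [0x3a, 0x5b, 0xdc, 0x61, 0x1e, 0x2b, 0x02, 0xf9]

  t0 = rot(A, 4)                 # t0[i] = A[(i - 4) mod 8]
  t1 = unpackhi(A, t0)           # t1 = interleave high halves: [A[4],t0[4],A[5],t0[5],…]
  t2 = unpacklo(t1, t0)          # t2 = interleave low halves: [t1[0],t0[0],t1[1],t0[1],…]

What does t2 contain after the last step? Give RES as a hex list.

RES = [ 0x1e  0x1e  0x3a  0x2b  0x2b  0x02  0x5b  0xf9 ]

→ t0 |1e|2b|02|f9|3a|5b|dc|61|
→ t1 |1e|3a|2b|5b|02|dc|f9|61|
→ t2 |1e|1e|3a|2b|2b|02|5b|f9|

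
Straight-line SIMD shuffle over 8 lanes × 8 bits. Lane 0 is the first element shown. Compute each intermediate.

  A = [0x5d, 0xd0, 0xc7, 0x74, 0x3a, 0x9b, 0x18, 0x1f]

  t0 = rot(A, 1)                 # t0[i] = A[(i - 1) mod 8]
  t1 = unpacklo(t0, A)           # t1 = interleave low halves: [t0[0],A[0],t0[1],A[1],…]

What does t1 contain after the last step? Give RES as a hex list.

RES = [0x1f, 0x5d, 0x5d, 0xd0, 0xd0, 0xc7, 0xc7, 0x74]

→ t0 |1f|5d|d0|c7|74|3a|9b|18|
→ t1 |1f|5d|5d|d0|d0|c7|c7|74|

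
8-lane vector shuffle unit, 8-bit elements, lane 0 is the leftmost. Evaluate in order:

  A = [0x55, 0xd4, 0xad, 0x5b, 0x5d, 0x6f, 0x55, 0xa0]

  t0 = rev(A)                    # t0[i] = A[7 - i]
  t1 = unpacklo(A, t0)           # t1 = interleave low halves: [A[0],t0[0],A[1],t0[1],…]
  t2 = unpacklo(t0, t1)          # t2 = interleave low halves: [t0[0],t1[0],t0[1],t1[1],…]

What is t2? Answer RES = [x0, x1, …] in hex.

RES = [0xa0, 0x55, 0x55, 0xa0, 0x6f, 0xd4, 0x5d, 0x55]

→ t0 |a0|55|6f|5d|5b|ad|d4|55|
→ t1 |55|a0|d4|55|ad|6f|5b|5d|
→ t2 |a0|55|55|a0|6f|d4|5d|55|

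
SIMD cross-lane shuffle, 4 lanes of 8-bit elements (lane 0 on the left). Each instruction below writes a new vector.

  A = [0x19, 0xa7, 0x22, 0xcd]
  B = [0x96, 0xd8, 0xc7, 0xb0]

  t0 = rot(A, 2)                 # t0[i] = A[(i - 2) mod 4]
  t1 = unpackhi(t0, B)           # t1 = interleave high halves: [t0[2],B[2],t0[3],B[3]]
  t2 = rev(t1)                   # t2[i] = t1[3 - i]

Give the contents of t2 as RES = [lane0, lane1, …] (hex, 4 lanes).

  t0: 22 cd 19 a7
  t1: 19 c7 a7 b0
  t2: b0 a7 c7 19

RES = [ 0xb0  0xa7  0xc7  0x19 ]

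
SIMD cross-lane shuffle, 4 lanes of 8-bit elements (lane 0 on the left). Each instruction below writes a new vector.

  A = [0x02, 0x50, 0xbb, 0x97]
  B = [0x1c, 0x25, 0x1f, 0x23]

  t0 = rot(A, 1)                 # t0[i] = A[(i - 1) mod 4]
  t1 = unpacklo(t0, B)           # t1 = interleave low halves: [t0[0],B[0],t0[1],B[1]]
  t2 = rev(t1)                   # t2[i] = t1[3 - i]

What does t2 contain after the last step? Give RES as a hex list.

→ t0 |97|02|50|bb|
→ t1 |97|1c|02|25|
→ t2 |25|02|1c|97|

RES = [0x25, 0x02, 0x1c, 0x97]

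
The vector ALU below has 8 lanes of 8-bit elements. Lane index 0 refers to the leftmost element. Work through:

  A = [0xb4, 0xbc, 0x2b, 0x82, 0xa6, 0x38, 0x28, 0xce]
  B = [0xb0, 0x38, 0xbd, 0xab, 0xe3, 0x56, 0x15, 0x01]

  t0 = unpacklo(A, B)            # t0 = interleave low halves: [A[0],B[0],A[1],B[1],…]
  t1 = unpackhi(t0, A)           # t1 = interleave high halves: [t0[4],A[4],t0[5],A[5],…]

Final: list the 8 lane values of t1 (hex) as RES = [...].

  t0: b4 b0 bc 38 2b bd 82 ab
  t1: 2b a6 bd 38 82 28 ab ce

RES = [0x2b, 0xa6, 0xbd, 0x38, 0x82, 0x28, 0xab, 0xce]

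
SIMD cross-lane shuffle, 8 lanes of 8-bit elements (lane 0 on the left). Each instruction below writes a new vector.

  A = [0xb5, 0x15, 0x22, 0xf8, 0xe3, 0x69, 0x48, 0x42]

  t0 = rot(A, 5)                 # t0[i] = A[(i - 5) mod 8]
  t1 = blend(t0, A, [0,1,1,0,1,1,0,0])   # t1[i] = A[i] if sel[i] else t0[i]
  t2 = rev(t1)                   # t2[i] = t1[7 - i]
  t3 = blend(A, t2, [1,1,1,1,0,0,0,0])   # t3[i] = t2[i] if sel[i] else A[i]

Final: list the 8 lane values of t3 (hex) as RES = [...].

RES = [ 0x22  0x15  0x69  0xe3  0xe3  0x69  0x48  0x42 ]

t0 = [0xf8, 0xe3, 0x69, 0x48, 0x42, 0xb5, 0x15, 0x22]
t1 = [0xf8, 0x15, 0x22, 0x48, 0xe3, 0x69, 0x15, 0x22]
t2 = [0x22, 0x15, 0x69, 0xe3, 0x48, 0x22, 0x15, 0xf8]
t3 = [0x22, 0x15, 0x69, 0xe3, 0xe3, 0x69, 0x48, 0x42]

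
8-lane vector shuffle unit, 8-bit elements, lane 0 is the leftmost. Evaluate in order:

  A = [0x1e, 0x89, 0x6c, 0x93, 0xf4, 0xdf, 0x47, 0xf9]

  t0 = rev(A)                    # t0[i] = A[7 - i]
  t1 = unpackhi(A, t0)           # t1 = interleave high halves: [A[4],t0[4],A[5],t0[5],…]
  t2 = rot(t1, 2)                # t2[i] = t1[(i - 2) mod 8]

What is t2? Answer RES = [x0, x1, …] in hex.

t0 = [0xf9, 0x47, 0xdf, 0xf4, 0x93, 0x6c, 0x89, 0x1e]
t1 = [0xf4, 0x93, 0xdf, 0x6c, 0x47, 0x89, 0xf9, 0x1e]
t2 = [0xf9, 0x1e, 0xf4, 0x93, 0xdf, 0x6c, 0x47, 0x89]

RES = [ 0xf9  0x1e  0xf4  0x93  0xdf  0x6c  0x47  0x89 ]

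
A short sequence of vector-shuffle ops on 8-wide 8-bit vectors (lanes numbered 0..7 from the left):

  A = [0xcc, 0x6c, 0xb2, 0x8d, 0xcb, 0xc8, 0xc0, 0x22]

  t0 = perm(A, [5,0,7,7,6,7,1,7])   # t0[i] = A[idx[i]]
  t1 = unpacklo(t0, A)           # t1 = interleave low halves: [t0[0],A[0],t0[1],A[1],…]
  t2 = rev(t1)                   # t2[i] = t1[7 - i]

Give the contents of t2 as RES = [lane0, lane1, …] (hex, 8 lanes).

RES = [0x8d, 0x22, 0xb2, 0x22, 0x6c, 0xcc, 0xcc, 0xc8]

→ t0 |c8|cc|22|22|c0|22|6c|22|
→ t1 |c8|cc|cc|6c|22|b2|22|8d|
→ t2 |8d|22|b2|22|6c|cc|cc|c8|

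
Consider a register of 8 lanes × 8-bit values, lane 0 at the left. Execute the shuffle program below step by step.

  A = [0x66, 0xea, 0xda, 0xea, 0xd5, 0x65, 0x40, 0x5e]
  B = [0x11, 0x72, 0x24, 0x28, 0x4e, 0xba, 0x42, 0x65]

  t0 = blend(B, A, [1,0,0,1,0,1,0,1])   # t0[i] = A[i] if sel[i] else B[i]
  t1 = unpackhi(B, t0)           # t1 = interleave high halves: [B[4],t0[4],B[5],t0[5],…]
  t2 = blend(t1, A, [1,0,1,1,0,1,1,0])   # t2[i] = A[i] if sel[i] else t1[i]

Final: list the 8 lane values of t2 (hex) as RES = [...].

RES = [ 0x66  0x4e  0xda  0xea  0x42  0x65  0x40  0x5e ]

→ t0 |66|72|24|ea|4e|65|42|5e|
→ t1 |4e|4e|ba|65|42|42|65|5e|
→ t2 |66|4e|da|ea|42|65|40|5e|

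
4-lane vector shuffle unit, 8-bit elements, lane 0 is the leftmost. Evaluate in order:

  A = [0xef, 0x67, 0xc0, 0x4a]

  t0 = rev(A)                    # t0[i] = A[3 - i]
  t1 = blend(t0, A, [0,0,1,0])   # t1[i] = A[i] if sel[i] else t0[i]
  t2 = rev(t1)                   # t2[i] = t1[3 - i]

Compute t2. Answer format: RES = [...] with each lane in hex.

  t0: 4a c0 67 ef
  t1: 4a c0 c0 ef
  t2: ef c0 c0 4a

RES = [ 0xef  0xc0  0xc0  0x4a ]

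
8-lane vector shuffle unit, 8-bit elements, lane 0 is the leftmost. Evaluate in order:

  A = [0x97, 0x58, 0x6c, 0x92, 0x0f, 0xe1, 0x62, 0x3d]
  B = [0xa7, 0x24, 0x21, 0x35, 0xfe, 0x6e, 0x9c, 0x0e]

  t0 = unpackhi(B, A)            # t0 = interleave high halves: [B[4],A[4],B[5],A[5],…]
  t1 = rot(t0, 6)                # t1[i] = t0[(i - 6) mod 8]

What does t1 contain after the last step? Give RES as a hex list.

RES = [ 0x6e  0xe1  0x9c  0x62  0x0e  0x3d  0xfe  0x0f ]

  t0: fe 0f 6e e1 9c 62 0e 3d
  t1: 6e e1 9c 62 0e 3d fe 0f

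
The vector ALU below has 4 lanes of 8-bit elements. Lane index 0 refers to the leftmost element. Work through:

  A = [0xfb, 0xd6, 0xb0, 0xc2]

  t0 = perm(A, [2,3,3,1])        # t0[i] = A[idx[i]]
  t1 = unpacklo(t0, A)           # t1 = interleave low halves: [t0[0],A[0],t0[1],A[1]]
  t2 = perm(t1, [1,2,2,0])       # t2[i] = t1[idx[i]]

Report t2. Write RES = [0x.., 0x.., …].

RES = [ 0xfb  0xc2  0xc2  0xb0 ]

→ t0 |b0|c2|c2|d6|
→ t1 |b0|fb|c2|d6|
→ t2 |fb|c2|c2|b0|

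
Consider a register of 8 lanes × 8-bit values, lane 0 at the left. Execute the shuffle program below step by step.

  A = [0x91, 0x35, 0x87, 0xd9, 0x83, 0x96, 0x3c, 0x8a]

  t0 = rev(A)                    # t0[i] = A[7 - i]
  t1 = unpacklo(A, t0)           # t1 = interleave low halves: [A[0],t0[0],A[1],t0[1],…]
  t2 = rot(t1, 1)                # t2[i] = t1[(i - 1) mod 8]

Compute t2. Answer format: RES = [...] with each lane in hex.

  t0: 8a 3c 96 83 d9 87 35 91
  t1: 91 8a 35 3c 87 96 d9 83
  t2: 83 91 8a 35 3c 87 96 d9

RES = [0x83, 0x91, 0x8a, 0x35, 0x3c, 0x87, 0x96, 0xd9]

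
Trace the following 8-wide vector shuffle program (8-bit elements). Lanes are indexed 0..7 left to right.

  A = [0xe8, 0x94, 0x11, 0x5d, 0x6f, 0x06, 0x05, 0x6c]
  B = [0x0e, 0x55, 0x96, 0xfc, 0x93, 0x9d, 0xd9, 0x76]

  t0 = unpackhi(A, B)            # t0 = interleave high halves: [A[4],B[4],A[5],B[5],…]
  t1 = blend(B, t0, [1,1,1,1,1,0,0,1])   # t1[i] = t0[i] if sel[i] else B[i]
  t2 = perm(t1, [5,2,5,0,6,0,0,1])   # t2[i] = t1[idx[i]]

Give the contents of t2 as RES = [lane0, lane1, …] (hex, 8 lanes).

  t0: 6f 93 06 9d 05 d9 6c 76
  t1: 6f 93 06 9d 05 9d d9 76
  t2: 9d 06 9d 6f d9 6f 6f 93

RES = [0x9d, 0x06, 0x9d, 0x6f, 0xd9, 0x6f, 0x6f, 0x93]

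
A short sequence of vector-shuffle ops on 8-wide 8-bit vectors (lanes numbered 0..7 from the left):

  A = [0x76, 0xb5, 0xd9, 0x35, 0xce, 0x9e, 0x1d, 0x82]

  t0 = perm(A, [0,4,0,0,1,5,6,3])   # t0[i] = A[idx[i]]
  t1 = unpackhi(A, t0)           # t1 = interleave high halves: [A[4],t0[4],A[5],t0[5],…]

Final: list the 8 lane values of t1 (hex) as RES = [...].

  t0: 76 ce 76 76 b5 9e 1d 35
  t1: ce b5 9e 9e 1d 1d 82 35

RES = [0xce, 0xb5, 0x9e, 0x9e, 0x1d, 0x1d, 0x82, 0x35]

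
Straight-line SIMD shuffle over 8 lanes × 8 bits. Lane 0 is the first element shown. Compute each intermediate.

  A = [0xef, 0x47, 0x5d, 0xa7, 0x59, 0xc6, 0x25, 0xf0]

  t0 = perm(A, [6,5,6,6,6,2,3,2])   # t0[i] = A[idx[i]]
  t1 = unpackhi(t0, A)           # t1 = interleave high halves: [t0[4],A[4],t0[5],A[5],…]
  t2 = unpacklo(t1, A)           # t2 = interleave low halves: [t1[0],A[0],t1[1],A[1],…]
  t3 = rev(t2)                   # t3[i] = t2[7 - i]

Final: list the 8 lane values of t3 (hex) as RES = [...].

  t0: 25 c6 25 25 25 5d a7 5d
  t1: 25 59 5d c6 a7 25 5d f0
  t2: 25 ef 59 47 5d 5d c6 a7
  t3: a7 c6 5d 5d 47 59 ef 25

RES = [ 0xa7  0xc6  0x5d  0x5d  0x47  0x59  0xef  0x25 ]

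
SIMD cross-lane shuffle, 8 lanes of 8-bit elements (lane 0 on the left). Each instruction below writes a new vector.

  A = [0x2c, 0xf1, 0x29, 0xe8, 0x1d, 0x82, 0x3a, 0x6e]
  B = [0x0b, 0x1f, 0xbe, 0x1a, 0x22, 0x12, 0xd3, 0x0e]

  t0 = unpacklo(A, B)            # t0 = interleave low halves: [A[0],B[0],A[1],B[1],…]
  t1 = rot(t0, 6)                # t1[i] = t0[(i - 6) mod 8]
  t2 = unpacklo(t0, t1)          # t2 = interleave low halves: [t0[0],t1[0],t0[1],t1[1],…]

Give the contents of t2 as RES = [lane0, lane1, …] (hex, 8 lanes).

  t0: 2c 0b f1 1f 29 be e8 1a
  t1: f1 1f 29 be e8 1a 2c 0b
  t2: 2c f1 0b 1f f1 29 1f be

RES = [0x2c, 0xf1, 0x0b, 0x1f, 0xf1, 0x29, 0x1f, 0xbe]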